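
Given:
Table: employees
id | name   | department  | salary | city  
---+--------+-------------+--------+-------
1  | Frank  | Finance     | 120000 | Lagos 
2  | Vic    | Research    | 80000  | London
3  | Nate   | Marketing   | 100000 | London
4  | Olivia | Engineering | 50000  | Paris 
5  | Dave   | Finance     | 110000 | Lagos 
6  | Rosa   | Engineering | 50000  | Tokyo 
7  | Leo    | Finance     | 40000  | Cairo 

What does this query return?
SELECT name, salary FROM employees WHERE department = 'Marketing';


Filtering: department = 'Marketing'
Matching rows: 1

1 rows:
Nate, 100000


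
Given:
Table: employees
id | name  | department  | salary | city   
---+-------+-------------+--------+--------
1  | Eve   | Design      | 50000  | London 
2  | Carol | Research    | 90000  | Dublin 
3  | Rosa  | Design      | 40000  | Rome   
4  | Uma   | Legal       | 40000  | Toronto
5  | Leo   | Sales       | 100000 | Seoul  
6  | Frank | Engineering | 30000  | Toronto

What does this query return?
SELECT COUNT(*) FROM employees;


COUNT(*) counts all rows

6


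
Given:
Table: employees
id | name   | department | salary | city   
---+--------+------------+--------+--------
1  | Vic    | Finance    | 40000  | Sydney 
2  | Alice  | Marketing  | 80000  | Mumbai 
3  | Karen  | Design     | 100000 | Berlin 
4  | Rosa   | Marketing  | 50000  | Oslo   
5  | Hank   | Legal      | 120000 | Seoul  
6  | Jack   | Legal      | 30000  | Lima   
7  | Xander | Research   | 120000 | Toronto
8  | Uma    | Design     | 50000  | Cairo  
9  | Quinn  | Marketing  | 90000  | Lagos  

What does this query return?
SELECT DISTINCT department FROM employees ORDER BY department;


All 'department' values (row order): Finance, Marketing, Design, Marketing, Legal, Legal, Research, Design, Marketing
Removing duplicates leaves 5 unique value(s).

5 values:
Design
Finance
Legal
Marketing
Research


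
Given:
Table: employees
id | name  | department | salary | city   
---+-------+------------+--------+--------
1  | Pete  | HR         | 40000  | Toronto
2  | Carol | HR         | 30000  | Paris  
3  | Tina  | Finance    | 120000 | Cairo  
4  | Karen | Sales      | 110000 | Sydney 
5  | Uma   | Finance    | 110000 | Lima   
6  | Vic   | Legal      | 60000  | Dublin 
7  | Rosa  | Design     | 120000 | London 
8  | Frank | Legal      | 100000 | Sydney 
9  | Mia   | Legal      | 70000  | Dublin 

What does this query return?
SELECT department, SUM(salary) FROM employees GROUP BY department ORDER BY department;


Summing salary within each department:
  Design: 120000 = 120000
  Finance: 120000 + 110000 = 230000
  HR: 40000 + 30000 = 70000
  Legal: 60000 + 100000 + 70000 = 230000
  Sales: 110000 = 110000


5 groups:
Design, 120000
Finance, 230000
HR, 70000
Legal, 230000
Sales, 110000


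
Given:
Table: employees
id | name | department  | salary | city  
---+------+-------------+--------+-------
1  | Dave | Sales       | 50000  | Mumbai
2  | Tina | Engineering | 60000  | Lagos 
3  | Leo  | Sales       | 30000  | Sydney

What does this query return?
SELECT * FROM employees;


SELECT * returns all 3 rows with all columns

3 rows:
1, Dave, Sales, 50000, Mumbai
2, Tina, Engineering, 60000, Lagos
3, Leo, Sales, 30000, Sydney


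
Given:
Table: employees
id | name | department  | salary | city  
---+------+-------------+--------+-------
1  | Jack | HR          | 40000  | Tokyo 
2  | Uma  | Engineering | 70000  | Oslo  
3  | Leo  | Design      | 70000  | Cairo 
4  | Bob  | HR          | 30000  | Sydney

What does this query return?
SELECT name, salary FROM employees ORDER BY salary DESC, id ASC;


Sorting by salary DESC, then id ASC for ties

4 rows:
Uma, 70000
Leo, 70000
Jack, 40000
Bob, 30000


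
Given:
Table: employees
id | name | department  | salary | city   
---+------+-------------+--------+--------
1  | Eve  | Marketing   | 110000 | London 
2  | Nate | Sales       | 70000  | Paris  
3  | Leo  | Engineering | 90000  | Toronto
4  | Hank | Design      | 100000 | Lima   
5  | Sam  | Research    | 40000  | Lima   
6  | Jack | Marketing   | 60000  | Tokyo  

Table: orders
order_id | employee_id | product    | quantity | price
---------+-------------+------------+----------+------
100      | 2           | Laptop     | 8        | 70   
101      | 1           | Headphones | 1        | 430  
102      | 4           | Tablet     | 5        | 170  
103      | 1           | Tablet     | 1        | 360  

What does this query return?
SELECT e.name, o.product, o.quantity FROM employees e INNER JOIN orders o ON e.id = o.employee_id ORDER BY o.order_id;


Joining employees.id = orders.employee_id:
  employee Nate (id=2) -> order Laptop
  employee Eve (id=1) -> order Headphones
  employee Hank (id=4) -> order Tablet
  employee Eve (id=1) -> order Tablet


4 rows:
Nate, Laptop, 8
Eve, Headphones, 1
Hank, Tablet, 5
Eve, Tablet, 1


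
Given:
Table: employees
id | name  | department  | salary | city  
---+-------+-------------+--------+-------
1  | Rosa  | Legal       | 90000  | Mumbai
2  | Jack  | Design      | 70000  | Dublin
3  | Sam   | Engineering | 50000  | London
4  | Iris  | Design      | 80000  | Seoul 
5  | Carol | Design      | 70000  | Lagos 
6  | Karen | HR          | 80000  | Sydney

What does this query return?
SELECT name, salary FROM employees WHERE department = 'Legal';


Filtering: department = 'Legal'
Matching rows: 1

1 rows:
Rosa, 90000


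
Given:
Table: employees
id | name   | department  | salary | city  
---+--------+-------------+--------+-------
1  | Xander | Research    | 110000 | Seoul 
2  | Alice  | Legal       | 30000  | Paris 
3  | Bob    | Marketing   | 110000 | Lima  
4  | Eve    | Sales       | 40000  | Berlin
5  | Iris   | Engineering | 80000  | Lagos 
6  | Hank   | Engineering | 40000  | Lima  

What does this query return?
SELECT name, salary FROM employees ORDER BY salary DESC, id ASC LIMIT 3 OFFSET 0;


Sort by salary DESC (id ASC tiebreak), then skip 0 and take 3
Rows 1 through 3

3 rows:
Xander, 110000
Bob, 110000
Iris, 80000


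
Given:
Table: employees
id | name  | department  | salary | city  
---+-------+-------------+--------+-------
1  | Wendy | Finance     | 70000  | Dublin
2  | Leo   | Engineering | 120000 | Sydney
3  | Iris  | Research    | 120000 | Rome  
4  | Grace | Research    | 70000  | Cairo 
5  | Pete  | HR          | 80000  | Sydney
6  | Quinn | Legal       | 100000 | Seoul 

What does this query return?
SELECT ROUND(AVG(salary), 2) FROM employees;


SUM(salary) = 560000
COUNT = 6
ROUND(AVG, 2) = ROUND(560000 / 6, 2) = 93333.33

93333.33


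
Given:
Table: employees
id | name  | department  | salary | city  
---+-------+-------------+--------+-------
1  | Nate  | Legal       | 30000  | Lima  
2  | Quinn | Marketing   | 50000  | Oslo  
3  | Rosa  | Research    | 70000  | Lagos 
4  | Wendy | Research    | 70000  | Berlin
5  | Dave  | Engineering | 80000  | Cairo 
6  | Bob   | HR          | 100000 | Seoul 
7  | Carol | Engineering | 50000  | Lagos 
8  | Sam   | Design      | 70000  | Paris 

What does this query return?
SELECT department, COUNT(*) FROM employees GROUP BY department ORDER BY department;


Assigning each row to its department group:
  Nate -> Legal
  Quinn -> Marketing
  Rosa -> Research
  Wendy -> Research
  Dave -> Engineering
  Bob -> HR
  Carol -> Engineering
  Sam -> Design


6 groups:
Design, 1
Engineering, 2
HR, 1
Legal, 1
Marketing, 1
Research, 2


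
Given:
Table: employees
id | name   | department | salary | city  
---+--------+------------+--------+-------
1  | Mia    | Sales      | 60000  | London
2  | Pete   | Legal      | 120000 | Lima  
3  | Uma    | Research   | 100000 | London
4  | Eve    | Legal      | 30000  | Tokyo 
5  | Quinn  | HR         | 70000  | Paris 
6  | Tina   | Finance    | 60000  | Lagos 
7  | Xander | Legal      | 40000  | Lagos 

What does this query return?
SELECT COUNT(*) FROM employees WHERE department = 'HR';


Counting rows where department = 'HR'
  Quinn -> MATCH


1


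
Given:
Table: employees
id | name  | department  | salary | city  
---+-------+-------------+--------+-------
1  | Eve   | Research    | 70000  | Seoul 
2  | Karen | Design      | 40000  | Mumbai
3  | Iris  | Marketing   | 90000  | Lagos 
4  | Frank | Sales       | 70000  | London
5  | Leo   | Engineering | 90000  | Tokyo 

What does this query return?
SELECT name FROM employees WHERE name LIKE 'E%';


LIKE 'E%' matches names starting with 'E'
Matching: 1

1 rows:
Eve


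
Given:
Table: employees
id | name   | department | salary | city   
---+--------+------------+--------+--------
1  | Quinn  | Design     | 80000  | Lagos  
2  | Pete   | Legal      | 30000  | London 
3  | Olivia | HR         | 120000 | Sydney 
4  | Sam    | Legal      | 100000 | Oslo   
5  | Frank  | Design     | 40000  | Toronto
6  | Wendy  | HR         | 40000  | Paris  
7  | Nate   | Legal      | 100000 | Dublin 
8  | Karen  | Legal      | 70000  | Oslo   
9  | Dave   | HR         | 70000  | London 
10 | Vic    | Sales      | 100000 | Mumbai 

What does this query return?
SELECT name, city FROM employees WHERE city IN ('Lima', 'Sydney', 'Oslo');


Filtering: city IN ('Lima', 'Sydney', 'Oslo')
Matching: 3 rows

3 rows:
Olivia, Sydney
Sam, Oslo
Karen, Oslo


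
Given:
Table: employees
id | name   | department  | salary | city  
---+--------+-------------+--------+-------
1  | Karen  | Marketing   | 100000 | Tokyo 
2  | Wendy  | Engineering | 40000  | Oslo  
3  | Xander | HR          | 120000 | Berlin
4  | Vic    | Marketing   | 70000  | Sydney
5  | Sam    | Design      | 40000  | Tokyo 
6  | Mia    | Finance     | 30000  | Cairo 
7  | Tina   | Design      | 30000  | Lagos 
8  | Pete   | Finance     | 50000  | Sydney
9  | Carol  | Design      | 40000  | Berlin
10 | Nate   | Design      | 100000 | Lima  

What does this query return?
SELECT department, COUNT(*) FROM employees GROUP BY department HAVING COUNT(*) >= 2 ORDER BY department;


Groups with count >= 2:
  Design: 4 -> PASS
  Finance: 2 -> PASS
  Marketing: 2 -> PASS
  Engineering: 1 -> filtered out
  HR: 1 -> filtered out


3 groups:
Design, 4
Finance, 2
Marketing, 2


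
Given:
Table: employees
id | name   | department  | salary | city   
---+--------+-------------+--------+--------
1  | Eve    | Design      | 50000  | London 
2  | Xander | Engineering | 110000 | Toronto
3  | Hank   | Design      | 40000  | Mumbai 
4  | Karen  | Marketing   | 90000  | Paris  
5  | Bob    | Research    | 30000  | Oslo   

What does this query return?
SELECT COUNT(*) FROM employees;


COUNT(*) counts all rows

5


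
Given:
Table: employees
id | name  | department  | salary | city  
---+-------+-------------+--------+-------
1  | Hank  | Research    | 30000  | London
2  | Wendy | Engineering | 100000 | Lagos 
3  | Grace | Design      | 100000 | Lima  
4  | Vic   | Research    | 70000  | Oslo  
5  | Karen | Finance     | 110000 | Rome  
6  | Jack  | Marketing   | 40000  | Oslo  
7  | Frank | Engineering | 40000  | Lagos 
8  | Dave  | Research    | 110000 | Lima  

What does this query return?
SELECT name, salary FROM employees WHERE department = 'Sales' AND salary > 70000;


Filtering: department = 'Sales' AND salary > 70000
Matching: 0 rows

Empty result set (0 rows)


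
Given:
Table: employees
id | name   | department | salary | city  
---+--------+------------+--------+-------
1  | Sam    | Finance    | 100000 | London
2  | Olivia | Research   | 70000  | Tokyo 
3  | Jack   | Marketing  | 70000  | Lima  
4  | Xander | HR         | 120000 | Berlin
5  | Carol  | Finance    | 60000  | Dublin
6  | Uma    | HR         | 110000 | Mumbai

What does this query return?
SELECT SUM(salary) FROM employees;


SUM(salary) = 100000 + 70000 + 70000 + 120000 + 60000 + 110000 = 530000

530000


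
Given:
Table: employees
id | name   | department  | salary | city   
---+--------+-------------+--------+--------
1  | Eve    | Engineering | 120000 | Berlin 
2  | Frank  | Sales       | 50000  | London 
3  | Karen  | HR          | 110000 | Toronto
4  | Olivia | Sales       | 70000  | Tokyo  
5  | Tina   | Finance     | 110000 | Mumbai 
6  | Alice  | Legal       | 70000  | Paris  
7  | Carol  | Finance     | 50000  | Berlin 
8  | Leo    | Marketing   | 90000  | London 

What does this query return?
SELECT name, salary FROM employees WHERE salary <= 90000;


Filtering: salary <= 90000
Matching: 5 rows

5 rows:
Frank, 50000
Olivia, 70000
Alice, 70000
Carol, 50000
Leo, 90000


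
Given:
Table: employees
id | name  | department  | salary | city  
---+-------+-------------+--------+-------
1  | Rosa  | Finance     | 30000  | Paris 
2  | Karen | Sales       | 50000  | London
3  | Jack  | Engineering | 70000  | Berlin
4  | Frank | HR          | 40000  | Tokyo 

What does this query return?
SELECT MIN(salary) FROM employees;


Salaries: 30000, 50000, 70000, 40000
MIN = 30000

30000


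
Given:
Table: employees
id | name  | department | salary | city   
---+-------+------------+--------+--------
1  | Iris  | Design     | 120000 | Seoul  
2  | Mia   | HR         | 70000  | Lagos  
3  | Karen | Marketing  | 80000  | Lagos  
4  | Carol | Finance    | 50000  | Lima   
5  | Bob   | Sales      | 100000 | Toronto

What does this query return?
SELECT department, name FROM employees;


Projecting columns: department, name

5 rows:
Design, Iris
HR, Mia
Marketing, Karen
Finance, Carol
Sales, Bob


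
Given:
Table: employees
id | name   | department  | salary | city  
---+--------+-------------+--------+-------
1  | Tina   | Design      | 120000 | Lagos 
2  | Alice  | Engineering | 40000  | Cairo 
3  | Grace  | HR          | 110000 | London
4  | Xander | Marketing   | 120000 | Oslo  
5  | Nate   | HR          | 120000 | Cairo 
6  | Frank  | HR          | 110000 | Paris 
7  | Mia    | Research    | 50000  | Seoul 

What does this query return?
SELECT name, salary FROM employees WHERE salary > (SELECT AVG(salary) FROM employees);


Subquery: AVG(salary) = 95714.29
Filtering: salary > 95714.29
  Tina (120000) -> MATCH
  Grace (110000) -> MATCH
  Xander (120000) -> MATCH
  Nate (120000) -> MATCH
  Frank (110000) -> MATCH


5 rows:
Tina, 120000
Grace, 110000
Xander, 120000
Nate, 120000
Frank, 110000


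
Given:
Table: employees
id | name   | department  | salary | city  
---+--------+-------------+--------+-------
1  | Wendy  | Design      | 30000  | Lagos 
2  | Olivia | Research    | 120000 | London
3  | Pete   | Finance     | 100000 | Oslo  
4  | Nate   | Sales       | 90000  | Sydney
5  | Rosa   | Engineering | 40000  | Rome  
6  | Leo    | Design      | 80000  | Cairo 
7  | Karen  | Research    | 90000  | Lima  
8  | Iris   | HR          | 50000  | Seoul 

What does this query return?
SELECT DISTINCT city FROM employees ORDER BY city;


All 'city' values (row order): Lagos, London, Oslo, Sydney, Rome, Cairo, Lima, Seoul
Removing duplicates leaves 8 unique value(s).

8 values:
Cairo
Lagos
Lima
London
Oslo
Rome
Seoul
Sydney


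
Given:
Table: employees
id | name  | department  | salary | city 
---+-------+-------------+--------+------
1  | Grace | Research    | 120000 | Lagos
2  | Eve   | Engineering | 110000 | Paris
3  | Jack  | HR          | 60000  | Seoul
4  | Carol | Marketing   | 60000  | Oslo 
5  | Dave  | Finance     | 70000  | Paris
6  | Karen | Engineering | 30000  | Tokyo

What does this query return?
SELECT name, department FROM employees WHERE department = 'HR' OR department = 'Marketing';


Filtering: department = 'HR' OR 'Marketing'
Matching: 2 rows

2 rows:
Jack, HR
Carol, Marketing


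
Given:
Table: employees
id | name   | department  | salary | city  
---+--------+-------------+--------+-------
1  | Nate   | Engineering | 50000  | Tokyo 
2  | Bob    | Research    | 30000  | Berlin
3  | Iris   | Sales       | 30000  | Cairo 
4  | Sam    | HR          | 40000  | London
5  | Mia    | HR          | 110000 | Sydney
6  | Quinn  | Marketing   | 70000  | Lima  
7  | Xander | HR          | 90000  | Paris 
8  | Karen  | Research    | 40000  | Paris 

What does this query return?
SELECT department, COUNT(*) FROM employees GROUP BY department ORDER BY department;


Assigning each row to its department group:
  Nate -> Engineering
  Bob -> Research
  Iris -> Sales
  Sam -> HR
  Mia -> HR
  Quinn -> Marketing
  Xander -> HR
  Karen -> Research


5 groups:
Engineering, 1
HR, 3
Marketing, 1
Research, 2
Sales, 1


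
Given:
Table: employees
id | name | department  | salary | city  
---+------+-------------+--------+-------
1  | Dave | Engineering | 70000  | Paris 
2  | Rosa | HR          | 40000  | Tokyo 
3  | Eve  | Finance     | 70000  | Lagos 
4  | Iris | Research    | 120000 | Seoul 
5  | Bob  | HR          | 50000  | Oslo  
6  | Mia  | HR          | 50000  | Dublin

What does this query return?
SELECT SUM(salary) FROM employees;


SUM(salary) = 70000 + 40000 + 70000 + 120000 + 50000 + 50000 = 400000

400000


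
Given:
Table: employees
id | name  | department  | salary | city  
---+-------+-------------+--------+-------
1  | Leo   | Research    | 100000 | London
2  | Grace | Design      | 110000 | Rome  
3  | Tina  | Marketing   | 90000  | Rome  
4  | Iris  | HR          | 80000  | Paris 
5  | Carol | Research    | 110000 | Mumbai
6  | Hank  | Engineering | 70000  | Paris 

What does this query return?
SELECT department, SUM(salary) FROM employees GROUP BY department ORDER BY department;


Summing salary within each department:
  Design: 110000 = 110000
  Engineering: 70000 = 70000
  HR: 80000 = 80000
  Marketing: 90000 = 90000
  Research: 100000 + 110000 = 210000


5 groups:
Design, 110000
Engineering, 70000
HR, 80000
Marketing, 90000
Research, 210000


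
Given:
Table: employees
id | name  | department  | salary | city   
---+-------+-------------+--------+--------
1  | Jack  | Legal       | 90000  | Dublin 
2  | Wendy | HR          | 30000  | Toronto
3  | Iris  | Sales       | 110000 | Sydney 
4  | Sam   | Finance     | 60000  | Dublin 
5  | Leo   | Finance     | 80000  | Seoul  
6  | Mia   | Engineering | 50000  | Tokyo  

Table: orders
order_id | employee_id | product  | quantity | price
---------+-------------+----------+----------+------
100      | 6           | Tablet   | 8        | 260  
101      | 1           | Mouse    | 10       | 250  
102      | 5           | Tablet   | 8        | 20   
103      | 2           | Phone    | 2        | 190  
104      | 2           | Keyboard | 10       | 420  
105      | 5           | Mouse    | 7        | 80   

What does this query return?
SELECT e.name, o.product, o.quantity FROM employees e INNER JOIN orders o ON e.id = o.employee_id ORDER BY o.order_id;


Joining employees.id = orders.employee_id:
  employee Mia (id=6) -> order Tablet
  employee Jack (id=1) -> order Mouse
  employee Leo (id=5) -> order Tablet
  employee Wendy (id=2) -> order Phone
  employee Wendy (id=2) -> order Keyboard
  employee Leo (id=5) -> order Mouse


6 rows:
Mia, Tablet, 8
Jack, Mouse, 10
Leo, Tablet, 8
Wendy, Phone, 2
Wendy, Keyboard, 10
Leo, Mouse, 7


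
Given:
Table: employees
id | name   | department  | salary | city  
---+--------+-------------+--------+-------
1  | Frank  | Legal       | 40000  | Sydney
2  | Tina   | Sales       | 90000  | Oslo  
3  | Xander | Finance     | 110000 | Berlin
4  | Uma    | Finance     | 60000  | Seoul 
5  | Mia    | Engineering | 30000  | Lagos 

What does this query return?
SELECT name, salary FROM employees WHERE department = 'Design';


Filtering: department = 'Design'
Matching rows: 0

Empty result set (0 rows)


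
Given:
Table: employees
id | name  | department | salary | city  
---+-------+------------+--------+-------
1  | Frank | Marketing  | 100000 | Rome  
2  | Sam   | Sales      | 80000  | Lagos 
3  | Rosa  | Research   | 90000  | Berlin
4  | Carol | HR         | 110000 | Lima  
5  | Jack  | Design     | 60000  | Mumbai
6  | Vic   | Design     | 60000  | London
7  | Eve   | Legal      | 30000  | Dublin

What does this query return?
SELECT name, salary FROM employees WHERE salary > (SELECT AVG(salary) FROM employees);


Subquery: AVG(salary) = 75714.29
Filtering: salary > 75714.29
  Frank (100000) -> MATCH
  Sam (80000) -> MATCH
  Rosa (90000) -> MATCH
  Carol (110000) -> MATCH


4 rows:
Frank, 100000
Sam, 80000
Rosa, 90000
Carol, 110000


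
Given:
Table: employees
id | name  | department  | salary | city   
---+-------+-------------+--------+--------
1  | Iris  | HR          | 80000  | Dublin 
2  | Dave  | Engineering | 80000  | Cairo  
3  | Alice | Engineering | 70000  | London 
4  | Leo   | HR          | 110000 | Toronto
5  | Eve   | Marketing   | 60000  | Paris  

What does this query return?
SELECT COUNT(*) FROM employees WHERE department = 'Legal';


Counting rows where department = 'Legal'


0


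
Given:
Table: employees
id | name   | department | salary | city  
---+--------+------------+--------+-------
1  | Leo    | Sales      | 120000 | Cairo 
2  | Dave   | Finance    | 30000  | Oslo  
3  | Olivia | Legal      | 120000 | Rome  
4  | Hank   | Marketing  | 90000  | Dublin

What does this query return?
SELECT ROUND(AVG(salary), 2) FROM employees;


SUM(salary) = 360000
COUNT = 4
ROUND(AVG, 2) = ROUND(360000 / 4, 2) = 90000.0

90000.0


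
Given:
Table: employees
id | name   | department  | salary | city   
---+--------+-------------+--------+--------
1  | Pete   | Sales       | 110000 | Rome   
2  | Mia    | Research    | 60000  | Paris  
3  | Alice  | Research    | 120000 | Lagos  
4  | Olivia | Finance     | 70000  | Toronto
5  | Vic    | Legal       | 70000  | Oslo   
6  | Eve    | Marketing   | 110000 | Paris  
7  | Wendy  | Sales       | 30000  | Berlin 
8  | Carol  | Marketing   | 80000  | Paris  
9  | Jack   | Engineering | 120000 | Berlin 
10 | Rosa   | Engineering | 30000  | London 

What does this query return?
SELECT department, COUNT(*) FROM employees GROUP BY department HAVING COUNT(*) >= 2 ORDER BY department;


Groups with count >= 2:
  Engineering: 2 -> PASS
  Marketing: 2 -> PASS
  Research: 2 -> PASS
  Sales: 2 -> PASS
  Finance: 1 -> filtered out
  Legal: 1 -> filtered out


4 groups:
Engineering, 2
Marketing, 2
Research, 2
Sales, 2


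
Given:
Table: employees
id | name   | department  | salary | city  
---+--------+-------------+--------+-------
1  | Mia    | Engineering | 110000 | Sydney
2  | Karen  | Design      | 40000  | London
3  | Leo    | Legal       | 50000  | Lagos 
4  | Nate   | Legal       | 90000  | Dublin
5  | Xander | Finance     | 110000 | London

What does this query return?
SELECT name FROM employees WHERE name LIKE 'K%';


LIKE 'K%' matches names starting with 'K'
Matching: 1

1 rows:
Karen


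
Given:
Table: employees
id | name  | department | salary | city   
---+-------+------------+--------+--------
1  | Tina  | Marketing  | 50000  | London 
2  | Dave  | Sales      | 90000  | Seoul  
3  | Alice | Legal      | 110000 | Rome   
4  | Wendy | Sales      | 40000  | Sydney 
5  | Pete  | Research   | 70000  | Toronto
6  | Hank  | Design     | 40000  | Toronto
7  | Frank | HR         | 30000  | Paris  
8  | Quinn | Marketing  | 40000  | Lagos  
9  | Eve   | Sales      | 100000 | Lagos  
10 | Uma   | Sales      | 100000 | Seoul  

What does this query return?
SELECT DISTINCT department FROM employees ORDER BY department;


All 'department' values (row order): Marketing, Sales, Legal, Sales, Research, Design, HR, Marketing, Sales, Sales
Removing duplicates leaves 6 unique value(s).

6 values:
Design
HR
Legal
Marketing
Research
Sales


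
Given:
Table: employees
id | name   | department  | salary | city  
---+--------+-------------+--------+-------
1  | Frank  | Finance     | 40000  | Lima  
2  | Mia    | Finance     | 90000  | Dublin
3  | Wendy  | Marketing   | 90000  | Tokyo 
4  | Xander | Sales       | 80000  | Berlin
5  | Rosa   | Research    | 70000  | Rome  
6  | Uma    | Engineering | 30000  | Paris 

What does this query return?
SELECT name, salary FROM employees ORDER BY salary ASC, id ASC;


Sorting by salary ASC, then id ASC for ties

6 rows:
Uma, 30000
Frank, 40000
Rosa, 70000
Xander, 80000
Mia, 90000
Wendy, 90000


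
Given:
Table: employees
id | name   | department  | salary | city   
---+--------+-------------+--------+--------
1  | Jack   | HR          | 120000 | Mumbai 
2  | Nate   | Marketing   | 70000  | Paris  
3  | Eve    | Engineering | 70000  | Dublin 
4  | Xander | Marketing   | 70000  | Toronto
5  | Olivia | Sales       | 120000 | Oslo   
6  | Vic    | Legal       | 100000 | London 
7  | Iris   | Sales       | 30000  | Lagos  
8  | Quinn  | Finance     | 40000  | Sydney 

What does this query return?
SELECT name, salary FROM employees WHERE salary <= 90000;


Filtering: salary <= 90000
Matching: 5 rows

5 rows:
Nate, 70000
Eve, 70000
Xander, 70000
Iris, 30000
Quinn, 40000


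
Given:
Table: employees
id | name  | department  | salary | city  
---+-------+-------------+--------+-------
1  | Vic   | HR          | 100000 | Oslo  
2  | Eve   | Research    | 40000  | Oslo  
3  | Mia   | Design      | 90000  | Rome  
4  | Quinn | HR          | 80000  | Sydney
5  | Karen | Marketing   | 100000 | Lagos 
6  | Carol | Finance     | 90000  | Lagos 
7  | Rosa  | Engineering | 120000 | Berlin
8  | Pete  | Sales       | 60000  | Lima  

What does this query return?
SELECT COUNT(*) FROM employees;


COUNT(*) counts all rows

8


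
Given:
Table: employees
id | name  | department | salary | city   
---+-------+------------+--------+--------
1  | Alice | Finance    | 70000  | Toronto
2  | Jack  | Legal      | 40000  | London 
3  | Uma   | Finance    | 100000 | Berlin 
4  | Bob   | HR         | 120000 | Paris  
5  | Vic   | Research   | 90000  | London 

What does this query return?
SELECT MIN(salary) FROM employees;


Salaries: 70000, 40000, 100000, 120000, 90000
MIN = 40000

40000


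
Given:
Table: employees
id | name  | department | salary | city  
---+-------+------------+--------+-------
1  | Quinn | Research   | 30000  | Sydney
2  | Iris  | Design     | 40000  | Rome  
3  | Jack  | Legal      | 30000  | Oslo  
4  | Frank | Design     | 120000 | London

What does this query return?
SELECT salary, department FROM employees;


Projecting columns: salary, department

4 rows:
30000, Research
40000, Design
30000, Legal
120000, Design


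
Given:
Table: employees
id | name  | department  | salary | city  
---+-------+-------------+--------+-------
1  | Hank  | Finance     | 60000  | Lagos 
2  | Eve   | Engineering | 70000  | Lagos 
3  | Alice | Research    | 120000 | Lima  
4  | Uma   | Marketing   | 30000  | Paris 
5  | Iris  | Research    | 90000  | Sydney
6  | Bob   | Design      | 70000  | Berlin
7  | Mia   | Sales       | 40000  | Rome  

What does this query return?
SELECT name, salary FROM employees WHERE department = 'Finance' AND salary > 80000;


Filtering: department = 'Finance' AND salary > 80000
Matching: 0 rows

Empty result set (0 rows)


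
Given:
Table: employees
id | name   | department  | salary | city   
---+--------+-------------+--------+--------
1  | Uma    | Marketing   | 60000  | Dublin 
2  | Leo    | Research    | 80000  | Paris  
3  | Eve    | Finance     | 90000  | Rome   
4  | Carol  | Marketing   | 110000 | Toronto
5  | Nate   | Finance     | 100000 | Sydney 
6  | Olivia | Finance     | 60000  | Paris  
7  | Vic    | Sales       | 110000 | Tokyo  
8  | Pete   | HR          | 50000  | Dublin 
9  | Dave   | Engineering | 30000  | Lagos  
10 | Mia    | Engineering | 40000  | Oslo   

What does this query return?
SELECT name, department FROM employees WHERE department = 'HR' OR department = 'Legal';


Filtering: department = 'HR' OR 'Legal'
Matching: 1 rows

1 rows:
Pete, HR


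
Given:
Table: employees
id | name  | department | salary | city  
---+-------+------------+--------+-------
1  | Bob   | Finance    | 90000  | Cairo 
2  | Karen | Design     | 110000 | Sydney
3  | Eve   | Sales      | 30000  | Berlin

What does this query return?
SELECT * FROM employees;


SELECT * returns all 3 rows with all columns

3 rows:
1, Bob, Finance, 90000, Cairo
2, Karen, Design, 110000, Sydney
3, Eve, Sales, 30000, Berlin


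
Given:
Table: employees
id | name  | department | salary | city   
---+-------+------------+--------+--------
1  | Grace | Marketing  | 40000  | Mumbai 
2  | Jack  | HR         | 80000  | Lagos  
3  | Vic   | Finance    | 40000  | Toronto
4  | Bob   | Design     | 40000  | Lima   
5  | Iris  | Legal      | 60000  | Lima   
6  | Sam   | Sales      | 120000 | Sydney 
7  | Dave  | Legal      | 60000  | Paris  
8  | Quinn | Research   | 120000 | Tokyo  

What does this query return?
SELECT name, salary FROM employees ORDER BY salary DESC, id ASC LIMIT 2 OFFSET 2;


Sort by salary DESC (id ASC tiebreak), then skip 2 and take 2
Rows 3 through 4

2 rows:
Jack, 80000
Iris, 60000


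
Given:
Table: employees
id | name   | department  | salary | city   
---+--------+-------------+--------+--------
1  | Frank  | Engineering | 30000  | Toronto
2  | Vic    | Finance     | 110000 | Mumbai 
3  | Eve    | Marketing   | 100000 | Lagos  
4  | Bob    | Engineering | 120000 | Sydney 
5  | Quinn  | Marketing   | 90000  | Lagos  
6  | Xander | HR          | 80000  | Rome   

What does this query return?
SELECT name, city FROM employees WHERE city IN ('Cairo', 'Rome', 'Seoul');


Filtering: city IN ('Cairo', 'Rome', 'Seoul')
Matching: 1 rows

1 rows:
Xander, Rome


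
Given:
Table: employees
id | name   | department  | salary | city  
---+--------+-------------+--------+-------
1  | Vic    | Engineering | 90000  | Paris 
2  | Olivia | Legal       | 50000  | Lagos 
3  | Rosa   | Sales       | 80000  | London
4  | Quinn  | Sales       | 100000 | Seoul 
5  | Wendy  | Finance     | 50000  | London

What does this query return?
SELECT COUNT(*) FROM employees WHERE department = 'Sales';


Counting rows where department = 'Sales'
  Rosa -> MATCH
  Quinn -> MATCH


2


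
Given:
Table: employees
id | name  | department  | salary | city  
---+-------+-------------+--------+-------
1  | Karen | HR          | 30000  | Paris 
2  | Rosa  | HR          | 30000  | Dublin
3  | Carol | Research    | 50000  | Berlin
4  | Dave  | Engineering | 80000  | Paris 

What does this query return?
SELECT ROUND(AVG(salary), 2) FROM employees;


SUM(salary) = 190000
COUNT = 4
ROUND(AVG, 2) = ROUND(190000 / 4, 2) = 47500.0

47500.0


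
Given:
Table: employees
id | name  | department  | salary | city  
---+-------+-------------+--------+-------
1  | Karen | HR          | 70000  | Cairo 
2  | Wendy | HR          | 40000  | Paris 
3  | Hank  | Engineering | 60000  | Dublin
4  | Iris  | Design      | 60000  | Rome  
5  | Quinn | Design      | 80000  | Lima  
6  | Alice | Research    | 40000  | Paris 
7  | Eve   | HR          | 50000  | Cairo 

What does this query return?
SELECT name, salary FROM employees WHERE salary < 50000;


Filtering: salary < 50000
Matching: 2 rows

2 rows:
Wendy, 40000
Alice, 40000


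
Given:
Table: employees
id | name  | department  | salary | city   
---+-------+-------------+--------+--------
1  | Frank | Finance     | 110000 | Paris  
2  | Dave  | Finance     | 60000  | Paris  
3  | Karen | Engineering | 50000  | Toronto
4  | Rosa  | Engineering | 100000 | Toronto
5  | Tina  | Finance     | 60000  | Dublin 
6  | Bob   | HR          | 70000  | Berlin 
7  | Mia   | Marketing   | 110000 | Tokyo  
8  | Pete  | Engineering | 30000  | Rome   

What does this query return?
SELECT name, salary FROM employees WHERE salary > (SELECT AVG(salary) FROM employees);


Subquery: AVG(salary) = 73750.0
Filtering: salary > 73750.0
  Frank (110000) -> MATCH
  Rosa (100000) -> MATCH
  Mia (110000) -> MATCH


3 rows:
Frank, 110000
Rosa, 100000
Mia, 110000


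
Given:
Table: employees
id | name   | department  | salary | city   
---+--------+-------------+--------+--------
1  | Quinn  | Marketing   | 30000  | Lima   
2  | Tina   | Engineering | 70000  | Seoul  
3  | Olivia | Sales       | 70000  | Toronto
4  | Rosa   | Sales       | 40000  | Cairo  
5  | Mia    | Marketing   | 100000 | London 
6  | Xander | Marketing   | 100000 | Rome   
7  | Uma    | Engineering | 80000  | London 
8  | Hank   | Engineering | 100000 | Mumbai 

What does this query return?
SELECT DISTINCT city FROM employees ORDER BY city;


All 'city' values (row order): Lima, Seoul, Toronto, Cairo, London, Rome, London, Mumbai
Removing duplicates leaves 7 unique value(s).

7 values:
Cairo
Lima
London
Mumbai
Rome
Seoul
Toronto


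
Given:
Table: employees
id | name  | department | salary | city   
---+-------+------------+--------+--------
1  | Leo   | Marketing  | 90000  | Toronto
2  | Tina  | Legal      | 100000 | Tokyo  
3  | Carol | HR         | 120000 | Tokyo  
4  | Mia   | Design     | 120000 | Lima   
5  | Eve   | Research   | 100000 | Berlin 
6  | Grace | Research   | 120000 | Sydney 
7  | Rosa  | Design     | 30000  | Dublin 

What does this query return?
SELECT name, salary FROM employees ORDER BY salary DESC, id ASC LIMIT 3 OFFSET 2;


Sort by salary DESC (id ASC tiebreak), then skip 2 and take 3
Rows 3 through 5

3 rows:
Grace, 120000
Tina, 100000
Eve, 100000


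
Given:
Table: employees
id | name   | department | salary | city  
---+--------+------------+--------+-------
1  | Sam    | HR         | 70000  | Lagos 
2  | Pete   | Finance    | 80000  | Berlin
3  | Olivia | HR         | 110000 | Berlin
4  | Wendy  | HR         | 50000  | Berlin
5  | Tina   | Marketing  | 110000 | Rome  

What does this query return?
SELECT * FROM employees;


SELECT * returns all 5 rows with all columns

5 rows:
1, Sam, HR, 70000, Lagos
2, Pete, Finance, 80000, Berlin
3, Olivia, HR, 110000, Berlin
4, Wendy, HR, 50000, Berlin
5, Tina, Marketing, 110000, Rome


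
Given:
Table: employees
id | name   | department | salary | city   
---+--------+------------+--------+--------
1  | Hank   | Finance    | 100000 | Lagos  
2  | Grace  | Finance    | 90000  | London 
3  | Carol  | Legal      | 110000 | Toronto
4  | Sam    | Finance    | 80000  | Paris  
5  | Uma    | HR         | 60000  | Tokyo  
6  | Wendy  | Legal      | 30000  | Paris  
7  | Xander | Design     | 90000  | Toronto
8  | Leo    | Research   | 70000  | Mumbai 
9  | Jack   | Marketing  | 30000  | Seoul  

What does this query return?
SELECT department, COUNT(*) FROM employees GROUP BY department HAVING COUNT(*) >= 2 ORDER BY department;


Groups with count >= 2:
  Finance: 3 -> PASS
  Legal: 2 -> PASS
  Design: 1 -> filtered out
  HR: 1 -> filtered out
  Marketing: 1 -> filtered out
  Research: 1 -> filtered out


2 groups:
Finance, 3
Legal, 2


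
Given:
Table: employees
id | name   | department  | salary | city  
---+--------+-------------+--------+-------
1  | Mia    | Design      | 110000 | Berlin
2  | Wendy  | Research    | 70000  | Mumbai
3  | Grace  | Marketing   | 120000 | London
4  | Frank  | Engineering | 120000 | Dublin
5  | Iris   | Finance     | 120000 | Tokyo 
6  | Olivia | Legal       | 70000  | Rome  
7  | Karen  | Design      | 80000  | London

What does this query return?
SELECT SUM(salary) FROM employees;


SUM(salary) = 110000 + 70000 + 120000 + 120000 + 120000 + 70000 + 80000 = 690000

690000


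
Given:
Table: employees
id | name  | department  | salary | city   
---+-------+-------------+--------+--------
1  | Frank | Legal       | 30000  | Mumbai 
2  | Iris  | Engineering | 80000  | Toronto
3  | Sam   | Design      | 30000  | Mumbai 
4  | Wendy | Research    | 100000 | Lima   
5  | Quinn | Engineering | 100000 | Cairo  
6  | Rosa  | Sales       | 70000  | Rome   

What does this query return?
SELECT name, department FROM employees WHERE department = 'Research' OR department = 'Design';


Filtering: department = 'Research' OR 'Design'
Matching: 2 rows

2 rows:
Sam, Design
Wendy, Research


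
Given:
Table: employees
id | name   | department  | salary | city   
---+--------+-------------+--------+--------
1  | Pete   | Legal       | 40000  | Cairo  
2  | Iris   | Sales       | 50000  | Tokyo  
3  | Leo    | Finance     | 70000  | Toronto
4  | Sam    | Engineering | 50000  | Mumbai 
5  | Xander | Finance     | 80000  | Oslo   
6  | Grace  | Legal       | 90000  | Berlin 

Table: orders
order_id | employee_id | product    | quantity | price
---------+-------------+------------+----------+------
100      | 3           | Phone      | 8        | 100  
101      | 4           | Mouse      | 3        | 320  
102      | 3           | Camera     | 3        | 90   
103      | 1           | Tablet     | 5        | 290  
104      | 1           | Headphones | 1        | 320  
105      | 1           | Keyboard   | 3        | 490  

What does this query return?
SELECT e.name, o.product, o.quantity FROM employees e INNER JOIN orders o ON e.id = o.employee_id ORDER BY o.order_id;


Joining employees.id = orders.employee_id:
  employee Leo (id=3) -> order Phone
  employee Sam (id=4) -> order Mouse
  employee Leo (id=3) -> order Camera
  employee Pete (id=1) -> order Tablet
  employee Pete (id=1) -> order Headphones
  employee Pete (id=1) -> order Keyboard


6 rows:
Leo, Phone, 8
Sam, Mouse, 3
Leo, Camera, 3
Pete, Tablet, 5
Pete, Headphones, 1
Pete, Keyboard, 3


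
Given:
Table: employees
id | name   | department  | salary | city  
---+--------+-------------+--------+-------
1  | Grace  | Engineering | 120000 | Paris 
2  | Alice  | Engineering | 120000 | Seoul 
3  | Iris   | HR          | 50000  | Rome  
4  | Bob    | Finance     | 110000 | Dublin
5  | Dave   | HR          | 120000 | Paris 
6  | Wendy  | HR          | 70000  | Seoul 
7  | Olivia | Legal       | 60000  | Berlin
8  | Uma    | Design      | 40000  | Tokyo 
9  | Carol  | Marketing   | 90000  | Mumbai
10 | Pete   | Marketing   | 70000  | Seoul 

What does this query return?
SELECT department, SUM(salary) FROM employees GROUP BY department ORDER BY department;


Summing salary within each department:
  Design: 40000 = 40000
  Engineering: 120000 + 120000 = 240000
  Finance: 110000 = 110000
  HR: 50000 + 120000 + 70000 = 240000
  Legal: 60000 = 60000
  Marketing: 90000 + 70000 = 160000


6 groups:
Design, 40000
Engineering, 240000
Finance, 110000
HR, 240000
Legal, 60000
Marketing, 160000


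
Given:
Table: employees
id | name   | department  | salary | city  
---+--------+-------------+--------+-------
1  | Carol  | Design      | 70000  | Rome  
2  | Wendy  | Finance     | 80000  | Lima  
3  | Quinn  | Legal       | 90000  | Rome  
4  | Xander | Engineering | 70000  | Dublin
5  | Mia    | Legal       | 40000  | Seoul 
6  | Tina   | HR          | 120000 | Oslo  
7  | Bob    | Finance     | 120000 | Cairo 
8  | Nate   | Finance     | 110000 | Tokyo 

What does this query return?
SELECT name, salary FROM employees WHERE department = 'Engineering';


Filtering: department = 'Engineering'
Matching rows: 1

1 rows:
Xander, 70000


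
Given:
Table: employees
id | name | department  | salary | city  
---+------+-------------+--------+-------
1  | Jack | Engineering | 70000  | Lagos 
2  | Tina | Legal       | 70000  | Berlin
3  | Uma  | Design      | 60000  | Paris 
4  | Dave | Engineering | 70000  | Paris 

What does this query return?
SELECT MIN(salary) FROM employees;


Salaries: 70000, 70000, 60000, 70000
MIN = 60000

60000


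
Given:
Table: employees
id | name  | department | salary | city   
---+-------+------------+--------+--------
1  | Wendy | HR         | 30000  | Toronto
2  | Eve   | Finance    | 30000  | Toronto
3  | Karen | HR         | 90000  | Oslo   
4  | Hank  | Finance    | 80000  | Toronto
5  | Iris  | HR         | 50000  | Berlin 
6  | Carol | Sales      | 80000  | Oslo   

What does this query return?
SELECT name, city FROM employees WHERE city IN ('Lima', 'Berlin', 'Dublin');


Filtering: city IN ('Lima', 'Berlin', 'Dublin')
Matching: 1 rows

1 rows:
Iris, Berlin


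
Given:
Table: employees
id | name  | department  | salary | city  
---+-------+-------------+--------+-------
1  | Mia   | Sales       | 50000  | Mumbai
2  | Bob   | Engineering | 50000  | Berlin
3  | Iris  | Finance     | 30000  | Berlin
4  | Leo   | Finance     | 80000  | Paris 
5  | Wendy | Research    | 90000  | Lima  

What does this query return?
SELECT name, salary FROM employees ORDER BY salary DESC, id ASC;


Sorting by salary DESC, then id ASC for ties

5 rows:
Wendy, 90000
Leo, 80000
Mia, 50000
Bob, 50000
Iris, 30000


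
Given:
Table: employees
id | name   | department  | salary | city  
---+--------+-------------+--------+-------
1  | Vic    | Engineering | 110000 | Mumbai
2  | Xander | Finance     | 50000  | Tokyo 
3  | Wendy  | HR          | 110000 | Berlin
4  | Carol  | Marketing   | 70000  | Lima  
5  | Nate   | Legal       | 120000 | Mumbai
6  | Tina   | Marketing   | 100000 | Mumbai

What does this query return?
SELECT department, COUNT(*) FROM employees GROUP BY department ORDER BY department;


Assigning each row to its department group:
  Vic -> Engineering
  Xander -> Finance
  Wendy -> HR
  Carol -> Marketing
  Nate -> Legal
  Tina -> Marketing


5 groups:
Engineering, 1
Finance, 1
HR, 1
Legal, 1
Marketing, 2
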